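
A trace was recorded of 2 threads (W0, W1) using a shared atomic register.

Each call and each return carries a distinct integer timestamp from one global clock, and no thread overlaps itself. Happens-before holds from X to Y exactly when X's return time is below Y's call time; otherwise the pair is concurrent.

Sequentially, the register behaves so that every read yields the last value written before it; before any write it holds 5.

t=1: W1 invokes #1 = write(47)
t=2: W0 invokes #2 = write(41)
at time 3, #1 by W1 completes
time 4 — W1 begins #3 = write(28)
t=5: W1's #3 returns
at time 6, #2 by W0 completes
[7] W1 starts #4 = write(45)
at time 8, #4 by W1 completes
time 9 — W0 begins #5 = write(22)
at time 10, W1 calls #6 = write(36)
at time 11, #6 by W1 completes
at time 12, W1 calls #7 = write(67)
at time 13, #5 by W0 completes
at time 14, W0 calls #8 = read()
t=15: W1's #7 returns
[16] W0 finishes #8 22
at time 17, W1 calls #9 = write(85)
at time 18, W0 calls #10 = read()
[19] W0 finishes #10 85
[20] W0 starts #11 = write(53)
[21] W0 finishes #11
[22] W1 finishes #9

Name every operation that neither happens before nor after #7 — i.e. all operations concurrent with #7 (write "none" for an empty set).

#5, #8

overlap test against #7 [12,15]: concurrent iff the interval meets 12..15
#1 [1,3]: before
#2 [2,6]: before
#3 [4,5]: before
#4 [7,8]: before
#5 [9,13]: concurrent
#6 [10,11]: before
#8 [14,16]: concurrent
#9 [17,22]: after
#10 [18,19]: after
#11 [20,21]: after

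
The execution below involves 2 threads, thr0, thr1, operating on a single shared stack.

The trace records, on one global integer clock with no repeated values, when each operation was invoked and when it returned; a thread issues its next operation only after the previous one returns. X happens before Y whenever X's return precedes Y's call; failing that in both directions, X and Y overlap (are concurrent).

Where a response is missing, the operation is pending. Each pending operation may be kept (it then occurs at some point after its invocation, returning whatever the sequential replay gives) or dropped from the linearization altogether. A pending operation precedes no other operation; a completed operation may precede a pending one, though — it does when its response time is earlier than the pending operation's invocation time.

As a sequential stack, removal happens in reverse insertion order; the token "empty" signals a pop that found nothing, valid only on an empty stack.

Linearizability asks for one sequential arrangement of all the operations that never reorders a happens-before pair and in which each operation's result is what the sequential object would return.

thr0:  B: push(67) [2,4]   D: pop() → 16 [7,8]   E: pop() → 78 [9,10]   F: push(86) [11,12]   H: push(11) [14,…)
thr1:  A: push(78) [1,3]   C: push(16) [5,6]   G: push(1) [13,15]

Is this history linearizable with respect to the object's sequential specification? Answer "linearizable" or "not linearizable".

witness order: B, A, C, D, E, F, G
step 1: B push(67) — stack <67>
step 2: A push(78) — stack <67,78>
step 3: C push(16) — stack <67,78,16>
step 4: D pop() → 16 — stack <67,78>
step 5: E pop() → 78 — stack <67>
step 6: F push(86) — stack <67,86>
step 7: G push(1) — stack <67,86,1>

linearizable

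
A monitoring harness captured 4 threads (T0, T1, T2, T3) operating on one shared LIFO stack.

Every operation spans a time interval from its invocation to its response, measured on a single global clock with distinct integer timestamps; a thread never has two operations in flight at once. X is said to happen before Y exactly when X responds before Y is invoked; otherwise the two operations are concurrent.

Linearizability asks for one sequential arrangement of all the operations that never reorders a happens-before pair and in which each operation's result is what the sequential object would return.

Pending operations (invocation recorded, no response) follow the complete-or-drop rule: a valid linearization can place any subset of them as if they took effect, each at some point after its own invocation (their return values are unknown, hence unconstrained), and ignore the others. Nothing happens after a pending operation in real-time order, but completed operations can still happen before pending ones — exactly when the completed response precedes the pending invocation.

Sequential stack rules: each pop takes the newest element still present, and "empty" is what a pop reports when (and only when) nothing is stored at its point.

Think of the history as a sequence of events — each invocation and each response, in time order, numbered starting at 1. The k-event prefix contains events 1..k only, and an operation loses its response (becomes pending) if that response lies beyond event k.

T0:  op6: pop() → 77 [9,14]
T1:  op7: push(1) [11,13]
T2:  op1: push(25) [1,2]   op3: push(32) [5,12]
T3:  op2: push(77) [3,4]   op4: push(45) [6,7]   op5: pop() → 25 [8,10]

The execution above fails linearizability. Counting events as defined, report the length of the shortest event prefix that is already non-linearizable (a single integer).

a valid linearization of events 1..9 exists, for instance op1, op2, op3, op4:
1. op1 push(25), leaving stack <25>
2. op2 push(77), leaving stack <25,77>
3. op3 push(32) (pending, included), leaving stack <25,77,32>
4. op4 push(45), leaving stack <25,77,32,45>
event 10 — op5's response, time 10 — after it, nothing linearizes
completion choices over the 2 pending operations (op3, op6) were checked; none helps
for example op1, op2, op4, op5 (pending dropped) fails at step 4: op5 pop() → 25 is not legal there

10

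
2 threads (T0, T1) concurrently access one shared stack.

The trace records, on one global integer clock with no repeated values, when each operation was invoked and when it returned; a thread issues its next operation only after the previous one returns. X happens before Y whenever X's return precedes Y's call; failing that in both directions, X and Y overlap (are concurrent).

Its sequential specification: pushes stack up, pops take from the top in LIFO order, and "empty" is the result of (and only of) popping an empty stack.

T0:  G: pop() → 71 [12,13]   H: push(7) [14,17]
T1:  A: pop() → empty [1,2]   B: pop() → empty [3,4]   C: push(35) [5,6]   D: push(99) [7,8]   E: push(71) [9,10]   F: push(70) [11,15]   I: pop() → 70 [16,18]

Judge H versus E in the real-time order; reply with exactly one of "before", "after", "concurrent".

after

H spans [14,17], E spans [9,10]
resp(E)=10 < inv(H)=14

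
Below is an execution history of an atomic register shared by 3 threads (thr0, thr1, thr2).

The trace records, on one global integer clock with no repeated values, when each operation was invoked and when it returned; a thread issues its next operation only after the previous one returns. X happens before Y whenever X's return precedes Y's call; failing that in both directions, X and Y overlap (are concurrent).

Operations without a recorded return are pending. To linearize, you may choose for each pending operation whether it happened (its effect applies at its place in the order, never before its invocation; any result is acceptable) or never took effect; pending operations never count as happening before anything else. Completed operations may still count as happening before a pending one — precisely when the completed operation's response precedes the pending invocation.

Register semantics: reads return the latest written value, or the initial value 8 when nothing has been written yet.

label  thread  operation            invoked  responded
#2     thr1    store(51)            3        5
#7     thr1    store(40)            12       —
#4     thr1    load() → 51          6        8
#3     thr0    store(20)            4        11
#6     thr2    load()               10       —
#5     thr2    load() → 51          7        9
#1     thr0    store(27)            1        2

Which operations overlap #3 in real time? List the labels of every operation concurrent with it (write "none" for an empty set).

#3 spans [4,11]: anything still running between times 4 and 11 counts as concurrent
#1 [1,2]: before
#2 [3,5]: concurrent
#4 [6,8]: concurrent
#5 [7,9]: concurrent
#6 [10,…): concurrent
#7 [12,…): after

#2, #4, #5, #6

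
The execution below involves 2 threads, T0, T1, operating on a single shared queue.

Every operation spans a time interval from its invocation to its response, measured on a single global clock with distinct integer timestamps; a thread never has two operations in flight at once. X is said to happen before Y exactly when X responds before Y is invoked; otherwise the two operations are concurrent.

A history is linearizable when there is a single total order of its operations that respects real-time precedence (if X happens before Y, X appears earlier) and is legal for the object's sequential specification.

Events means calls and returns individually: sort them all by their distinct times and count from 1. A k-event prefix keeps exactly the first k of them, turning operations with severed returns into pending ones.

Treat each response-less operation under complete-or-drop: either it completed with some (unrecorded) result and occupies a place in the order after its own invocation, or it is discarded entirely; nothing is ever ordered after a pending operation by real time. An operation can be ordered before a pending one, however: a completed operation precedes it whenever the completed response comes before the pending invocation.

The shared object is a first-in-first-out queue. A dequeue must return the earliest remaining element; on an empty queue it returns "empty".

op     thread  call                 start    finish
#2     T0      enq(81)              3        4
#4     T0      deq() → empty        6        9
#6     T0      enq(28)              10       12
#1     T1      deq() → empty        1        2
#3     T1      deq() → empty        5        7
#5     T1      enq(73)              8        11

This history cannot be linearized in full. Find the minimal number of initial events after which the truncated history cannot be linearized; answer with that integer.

events 1..8 are linearizable; a witness order is #1, #2, #4, #3:
1. #1 deq() → empty, leaving queue <>
2. #2 enq(81), leaving queue <81>
3. #4 deq() (pending, included), leaving queue <>
4. #3 deq() → empty, leaving queue <>
with event 9 included (#4 responding at time 9), all real-time-consistent orders fail
no completion choice of the 1 pending operation (#5) rescues it — every subset was tried
one such order, #1, #2, #3, #4 (pending dropped), breaks at step 3 where #3 deq() → empty is illegal
one such order, #1, #2, #4, #3 (pending dropped), breaks at step 3 where #4 deq() → empty is illegal

9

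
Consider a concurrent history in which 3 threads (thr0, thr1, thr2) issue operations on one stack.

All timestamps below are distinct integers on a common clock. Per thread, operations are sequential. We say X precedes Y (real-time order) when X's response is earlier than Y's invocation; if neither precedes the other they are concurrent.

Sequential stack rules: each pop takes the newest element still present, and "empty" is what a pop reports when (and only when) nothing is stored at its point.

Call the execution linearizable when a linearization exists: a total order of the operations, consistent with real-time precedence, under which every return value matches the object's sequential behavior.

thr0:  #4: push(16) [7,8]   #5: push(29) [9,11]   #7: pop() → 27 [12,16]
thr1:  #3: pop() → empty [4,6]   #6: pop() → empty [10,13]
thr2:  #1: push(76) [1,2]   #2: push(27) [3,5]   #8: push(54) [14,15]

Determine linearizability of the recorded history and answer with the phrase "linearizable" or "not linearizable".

not linearizable

events 1..5 are fine; event 6 — the response of #3 at time 6 — makes the prefix non-linearizable
2 orders of the 3 completed stack ops respect real time; none is legal
for example #1, #2, #3 fails at step 3: #3 pop() → empty is not legal there
for example #1, #3, #2 fails at step 2: #3 pop() → empty is not legal there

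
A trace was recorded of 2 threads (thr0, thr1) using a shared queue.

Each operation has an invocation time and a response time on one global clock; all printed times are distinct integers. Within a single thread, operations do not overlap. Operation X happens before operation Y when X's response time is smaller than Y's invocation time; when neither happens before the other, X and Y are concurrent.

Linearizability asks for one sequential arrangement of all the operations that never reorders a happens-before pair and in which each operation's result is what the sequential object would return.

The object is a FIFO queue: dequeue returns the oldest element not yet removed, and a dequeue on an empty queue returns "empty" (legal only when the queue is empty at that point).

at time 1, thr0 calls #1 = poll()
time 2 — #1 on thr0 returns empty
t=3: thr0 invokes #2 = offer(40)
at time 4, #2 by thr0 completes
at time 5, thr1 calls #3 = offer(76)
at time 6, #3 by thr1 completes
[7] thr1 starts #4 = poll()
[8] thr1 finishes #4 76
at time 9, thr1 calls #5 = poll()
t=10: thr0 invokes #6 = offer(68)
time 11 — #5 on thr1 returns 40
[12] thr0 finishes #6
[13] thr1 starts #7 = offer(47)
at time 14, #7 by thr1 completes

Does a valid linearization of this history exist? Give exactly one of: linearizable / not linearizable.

the violation lands at event 8, #4's response at time 8: events 1..7 linearize, events 1..8 do not
the sole real-time-consistent order of 4 completed operations fails the queue replay
for example #1, #2, #3, #4 fails at step 4: #4 poll() → 76 is not legal there

not linearizable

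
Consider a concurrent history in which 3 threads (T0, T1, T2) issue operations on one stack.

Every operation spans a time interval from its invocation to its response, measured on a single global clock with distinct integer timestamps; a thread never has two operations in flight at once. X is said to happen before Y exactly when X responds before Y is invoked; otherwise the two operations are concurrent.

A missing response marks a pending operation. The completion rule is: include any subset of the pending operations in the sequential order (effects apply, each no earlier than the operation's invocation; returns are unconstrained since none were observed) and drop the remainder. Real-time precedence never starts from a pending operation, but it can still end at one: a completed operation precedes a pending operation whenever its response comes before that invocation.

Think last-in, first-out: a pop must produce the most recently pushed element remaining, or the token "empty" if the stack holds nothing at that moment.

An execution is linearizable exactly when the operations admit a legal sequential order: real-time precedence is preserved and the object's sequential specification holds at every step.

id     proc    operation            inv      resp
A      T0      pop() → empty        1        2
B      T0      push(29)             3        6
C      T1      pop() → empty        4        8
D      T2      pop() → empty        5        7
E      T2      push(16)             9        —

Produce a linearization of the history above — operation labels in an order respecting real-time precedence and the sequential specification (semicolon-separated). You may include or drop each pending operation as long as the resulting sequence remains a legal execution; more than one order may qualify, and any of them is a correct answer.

1. A pop() → empty, leaving stack <>
2. C pop() → empty, leaving stack <>
3. D pop() → empty, leaving stack <>
4. B push(29), leaving stack <29>

A; C; D; B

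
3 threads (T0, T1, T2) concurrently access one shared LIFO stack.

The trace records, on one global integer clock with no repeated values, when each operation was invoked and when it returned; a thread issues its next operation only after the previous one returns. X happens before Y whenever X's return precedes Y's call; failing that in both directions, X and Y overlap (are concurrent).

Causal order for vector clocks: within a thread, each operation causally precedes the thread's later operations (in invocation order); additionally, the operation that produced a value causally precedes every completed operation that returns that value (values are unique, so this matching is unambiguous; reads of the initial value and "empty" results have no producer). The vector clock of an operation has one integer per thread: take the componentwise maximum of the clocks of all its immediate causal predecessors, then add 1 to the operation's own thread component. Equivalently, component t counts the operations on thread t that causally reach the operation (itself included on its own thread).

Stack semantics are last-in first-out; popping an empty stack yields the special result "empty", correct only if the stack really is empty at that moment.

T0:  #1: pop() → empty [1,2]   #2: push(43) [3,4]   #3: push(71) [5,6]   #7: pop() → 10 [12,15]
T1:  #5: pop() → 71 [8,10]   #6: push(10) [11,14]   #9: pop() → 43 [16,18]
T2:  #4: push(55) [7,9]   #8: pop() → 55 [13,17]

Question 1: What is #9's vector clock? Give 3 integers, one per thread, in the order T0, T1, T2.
VC(#4, invoked at 7): no causal predecessors; +1 on T2 → (0, 0, 1)
VC(#1, invoked at 1): no causal predecessors; +1 on T0 → (1, 0, 0)
invoked at 13, #8 merges VC(#4)=(0, 0, 1) and bumps T2's slot → (0, 0, 2)
invoked at 3, #2 merges VC(#1)=(1, 0, 0) and bumps T0's slot → (2, 0, 0)
invoked at 5, #3 merges VC(#2)=(2, 0, 0) and bumps T0's slot → (3, 0, 0)
invoked at 8, #5 merges VC(#3)=(3, 0, 0) and bumps T1's slot → (3, 1, 0)
invoked at 11, #6 merges VC(#5)=(3, 1, 0) and bumps T1's slot → (3, 2, 0)
invoked at 16, #9 merges VC(#2)=(2, 0, 0), VC(#6)=(3, 2, 0) and bumps T1's slot → (3, 3, 0)
invoked at 12, #7 merges VC(#3)=(3, 0, 0), VC(#6)=(3, 2, 0) and bumps T0's slot → (4, 2, 0)
target: VC(#9) = (3, 3, 0)

(3, 3, 0)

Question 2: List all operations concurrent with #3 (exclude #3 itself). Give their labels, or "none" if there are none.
#3 spans [5,6]; an op avoiding the whole window 5..6 is ordered, any other is concurrent
#1 [1,2]: before
#2 [3,4]: before
#4 [7,9]: after
#5 [8,10]: after
#6 [11,14]: after
#7 [12,15]: after
#8 [13,17]: after
#9 [16,18]: after

none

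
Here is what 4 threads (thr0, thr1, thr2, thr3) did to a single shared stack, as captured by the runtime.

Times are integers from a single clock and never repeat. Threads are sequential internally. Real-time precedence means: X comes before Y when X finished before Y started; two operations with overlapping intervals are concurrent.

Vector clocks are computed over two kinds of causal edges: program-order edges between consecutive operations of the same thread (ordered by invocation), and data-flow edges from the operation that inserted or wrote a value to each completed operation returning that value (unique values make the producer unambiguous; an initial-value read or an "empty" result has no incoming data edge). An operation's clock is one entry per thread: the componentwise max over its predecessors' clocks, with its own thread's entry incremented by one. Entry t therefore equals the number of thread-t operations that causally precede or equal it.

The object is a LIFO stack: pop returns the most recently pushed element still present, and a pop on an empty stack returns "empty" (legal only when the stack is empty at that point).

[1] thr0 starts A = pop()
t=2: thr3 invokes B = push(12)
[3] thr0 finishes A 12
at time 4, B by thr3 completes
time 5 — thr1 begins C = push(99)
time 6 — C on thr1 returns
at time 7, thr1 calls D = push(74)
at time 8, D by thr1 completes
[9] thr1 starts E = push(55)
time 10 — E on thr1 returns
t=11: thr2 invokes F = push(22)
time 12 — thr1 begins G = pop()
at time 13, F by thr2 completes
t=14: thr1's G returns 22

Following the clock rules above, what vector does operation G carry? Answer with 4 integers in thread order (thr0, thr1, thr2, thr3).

(0, 4, 1, 0)

VC(B, invoked at 2): no causal predecessors; +1 on thr3 → (0, 0, 0, 1)
VC(F, invoked at 11): no causal predecessors; +1 on thr2 → (0, 0, 1, 0)
VC(C, invoked at 5): no causal predecessors; +1 on thr1 → (0, 1, 0, 0)
from VC(C)=(0, 1, 0, 0), D (invoked 7) maxes components and bumps thr1 → (0, 2, 0, 0)
from VC(B)=(0, 0, 0, 1), A (invoked 1) maxes components and bumps thr0 → (1, 0, 0, 1)
from VC(D)=(0, 2, 0, 0), E (invoked 9) maxes components and bumps thr1 → (0, 3, 0, 0)
from VC(E)=(0, 3, 0, 0), VC(F)=(0, 0, 1, 0), G (invoked 12) maxes components and bumps thr1 → (0, 4, 1, 0)
target: VC(G) = (0, 4, 1, 0)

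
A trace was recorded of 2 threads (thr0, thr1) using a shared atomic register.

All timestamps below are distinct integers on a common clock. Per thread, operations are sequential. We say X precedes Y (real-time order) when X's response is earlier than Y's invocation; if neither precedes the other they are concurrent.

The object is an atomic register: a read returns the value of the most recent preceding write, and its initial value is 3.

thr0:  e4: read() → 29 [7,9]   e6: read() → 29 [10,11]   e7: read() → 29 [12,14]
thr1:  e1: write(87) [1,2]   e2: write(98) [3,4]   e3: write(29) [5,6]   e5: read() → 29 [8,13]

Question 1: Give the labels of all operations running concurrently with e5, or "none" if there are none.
Answer: e4, e6, e7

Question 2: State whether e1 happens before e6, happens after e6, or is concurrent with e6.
Answer: before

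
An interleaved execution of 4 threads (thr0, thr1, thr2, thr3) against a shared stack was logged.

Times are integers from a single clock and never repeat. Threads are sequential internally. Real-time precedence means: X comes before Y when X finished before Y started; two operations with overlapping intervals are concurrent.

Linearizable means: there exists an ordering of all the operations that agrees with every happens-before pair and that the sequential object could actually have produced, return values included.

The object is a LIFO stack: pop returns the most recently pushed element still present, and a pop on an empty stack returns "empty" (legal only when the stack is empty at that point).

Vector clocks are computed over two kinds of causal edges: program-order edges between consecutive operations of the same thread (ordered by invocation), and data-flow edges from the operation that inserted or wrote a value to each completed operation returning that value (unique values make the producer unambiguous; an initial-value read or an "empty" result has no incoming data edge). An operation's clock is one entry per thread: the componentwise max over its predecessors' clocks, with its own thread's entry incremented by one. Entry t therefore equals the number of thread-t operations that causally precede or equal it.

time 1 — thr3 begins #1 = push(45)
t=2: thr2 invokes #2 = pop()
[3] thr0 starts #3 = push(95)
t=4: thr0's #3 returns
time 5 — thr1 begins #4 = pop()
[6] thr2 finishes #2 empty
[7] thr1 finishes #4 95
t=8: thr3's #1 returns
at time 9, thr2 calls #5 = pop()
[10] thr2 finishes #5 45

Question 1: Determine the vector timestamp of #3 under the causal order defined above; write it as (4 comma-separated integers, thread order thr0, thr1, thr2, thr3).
(1, 0, 0, 0)

no predecessors for #1 (invoked 1): thr3 increments from zero → (0, 0, 0, 1)
no predecessors for #2 (invoked 2): thr2 increments from zero → (0, 0, 1, 0)
no predecessors for #3 (invoked 3): thr0 increments from zero → (1, 0, 0, 0)
#4, invoked 5, takes VC(#3)=(1, 0, 0, 0) under max, adds 1 for thr1 → (1, 1, 0, 0)
#5, invoked 9, takes VC(#1)=(0, 0, 0, 1), VC(#2)=(0, 0, 1, 0) under max, adds 1 for thr2 → (0, 0, 2, 1)
target: VC(#3) = (1, 0, 0, 0)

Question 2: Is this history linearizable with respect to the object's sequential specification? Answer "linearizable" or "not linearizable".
linearizable

a witness: #2, #1, #3, #4, #5
after step 1 (#2 pop() → empty): stack <>
after step 2 (#1 push(45)): stack <45>
after step 3 (#3 push(95)): stack <45,95>
after step 4 (#4 pop() → 95): stack <45>
after step 5 (#5 pop() → 45): stack <>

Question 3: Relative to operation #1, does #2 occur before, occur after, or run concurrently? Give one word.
concurrent

#2 spans [2,6], #1 spans [1,8]
the intervals overlap in both directions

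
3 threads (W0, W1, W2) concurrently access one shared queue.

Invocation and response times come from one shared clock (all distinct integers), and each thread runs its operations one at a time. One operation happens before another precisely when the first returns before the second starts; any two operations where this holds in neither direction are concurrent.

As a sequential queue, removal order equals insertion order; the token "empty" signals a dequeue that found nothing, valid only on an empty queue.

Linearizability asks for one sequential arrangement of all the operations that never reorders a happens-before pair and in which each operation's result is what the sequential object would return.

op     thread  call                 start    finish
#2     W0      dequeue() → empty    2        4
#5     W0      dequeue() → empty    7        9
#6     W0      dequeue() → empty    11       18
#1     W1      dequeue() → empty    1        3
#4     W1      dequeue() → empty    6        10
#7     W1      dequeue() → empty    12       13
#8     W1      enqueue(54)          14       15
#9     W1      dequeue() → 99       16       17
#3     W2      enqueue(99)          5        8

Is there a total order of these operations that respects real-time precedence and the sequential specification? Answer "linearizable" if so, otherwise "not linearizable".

not linearizable

the violation lands at event 17, #9's response at time 17: events 1..16 linearize, events 1..17 do not
no legal order exists: 12 real-time-consistent candidates over 8 completed queue operations, all rejected
including or dropping the 1 pending operation (#6) in any combination fails
take #1, #2, #3, #4, #5, #7, #8, #9 (pending dropped): step 4 already fails, because #4 dequeue() → empty cannot occur there
take #1, #2, #3, #5, #4, #7, #8, #9 (pending dropped): step 4 already fails, because #5 dequeue() → empty cannot occur there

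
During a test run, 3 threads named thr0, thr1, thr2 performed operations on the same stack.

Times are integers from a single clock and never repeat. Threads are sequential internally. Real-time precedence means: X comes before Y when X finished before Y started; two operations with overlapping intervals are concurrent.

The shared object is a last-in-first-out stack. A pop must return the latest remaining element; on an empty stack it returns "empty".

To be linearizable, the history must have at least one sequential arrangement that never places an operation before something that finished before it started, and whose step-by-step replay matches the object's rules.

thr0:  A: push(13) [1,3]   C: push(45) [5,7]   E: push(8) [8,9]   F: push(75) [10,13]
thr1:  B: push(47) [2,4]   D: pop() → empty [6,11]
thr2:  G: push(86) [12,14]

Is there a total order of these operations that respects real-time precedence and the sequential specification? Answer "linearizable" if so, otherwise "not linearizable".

the violation lands at event 11, D's response at time 11: events 1..10 linearize, events 1..11 do not
real-time-consistent orders of the 5 completed operations: 6 — all fail the stack replay
no escape via the 1 pending operation (F): every completion choice fails
e.g. A, B, C, D, E (pending dropped): illegal at step 4, since D pop() → empty cannot apply there
e.g. A, B, C, E, D (pending dropped): illegal at step 5, since D pop() → empty cannot apply there

not linearizable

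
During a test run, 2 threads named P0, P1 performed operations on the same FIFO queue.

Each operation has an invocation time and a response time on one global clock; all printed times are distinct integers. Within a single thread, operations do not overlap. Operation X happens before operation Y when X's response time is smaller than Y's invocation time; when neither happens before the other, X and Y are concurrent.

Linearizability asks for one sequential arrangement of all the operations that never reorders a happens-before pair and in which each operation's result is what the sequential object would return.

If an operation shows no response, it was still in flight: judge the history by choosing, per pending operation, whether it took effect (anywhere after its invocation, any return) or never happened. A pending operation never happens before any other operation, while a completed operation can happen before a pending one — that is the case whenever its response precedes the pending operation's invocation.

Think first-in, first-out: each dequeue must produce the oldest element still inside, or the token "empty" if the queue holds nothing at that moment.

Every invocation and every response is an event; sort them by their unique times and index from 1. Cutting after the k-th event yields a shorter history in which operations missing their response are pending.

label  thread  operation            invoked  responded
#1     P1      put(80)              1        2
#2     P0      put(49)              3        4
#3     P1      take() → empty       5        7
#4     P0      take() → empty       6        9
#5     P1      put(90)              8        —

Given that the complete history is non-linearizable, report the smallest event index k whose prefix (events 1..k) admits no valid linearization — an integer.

events 1..6 are linearizable, e.g. via #1, #2:
1. #1 put(80), leaving queue <80>
2. #2 put(49), leaving queue <80,49>
include event 7 — #3 responding at 7 — and every candidate order breaks
include/drop combinations of the 1 pending operation (#4) were all tried; none helps
one such order, #1, #2, #3 (pending dropped), breaks at step 3 where #3 take() → empty is illegal

7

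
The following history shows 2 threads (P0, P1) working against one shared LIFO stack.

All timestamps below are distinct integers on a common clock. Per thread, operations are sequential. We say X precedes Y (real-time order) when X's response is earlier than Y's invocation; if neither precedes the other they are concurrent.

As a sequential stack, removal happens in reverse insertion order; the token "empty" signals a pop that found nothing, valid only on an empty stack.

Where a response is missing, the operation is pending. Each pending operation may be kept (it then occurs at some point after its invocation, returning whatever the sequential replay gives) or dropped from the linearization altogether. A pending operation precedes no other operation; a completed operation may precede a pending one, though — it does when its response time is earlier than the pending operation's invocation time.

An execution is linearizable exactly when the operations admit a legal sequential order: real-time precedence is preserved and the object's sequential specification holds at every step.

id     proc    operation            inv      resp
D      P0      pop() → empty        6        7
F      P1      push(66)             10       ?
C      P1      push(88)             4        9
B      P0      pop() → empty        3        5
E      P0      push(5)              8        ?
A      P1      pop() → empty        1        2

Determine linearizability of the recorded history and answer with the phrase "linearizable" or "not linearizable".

witness order: A, B, D, C
step 1: A pop() → empty — stack <>
step 2: B pop() → empty — stack <>
step 3: D pop() → empty — stack <>
step 4: C push(88) — stack <88>

linearizable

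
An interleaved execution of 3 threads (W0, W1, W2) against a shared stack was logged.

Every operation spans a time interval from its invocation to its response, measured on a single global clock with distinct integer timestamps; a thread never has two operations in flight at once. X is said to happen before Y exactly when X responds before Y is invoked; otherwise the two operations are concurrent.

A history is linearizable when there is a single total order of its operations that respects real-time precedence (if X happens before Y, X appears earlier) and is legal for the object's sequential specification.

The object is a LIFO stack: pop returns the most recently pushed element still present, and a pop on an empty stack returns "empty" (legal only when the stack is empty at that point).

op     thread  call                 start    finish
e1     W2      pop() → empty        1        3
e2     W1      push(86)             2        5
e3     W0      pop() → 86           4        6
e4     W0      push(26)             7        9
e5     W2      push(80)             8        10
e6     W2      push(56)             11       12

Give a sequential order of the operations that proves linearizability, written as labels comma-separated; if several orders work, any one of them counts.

step 1: e1 pop() → empty — stack <>
step 2: e2 push(86) — stack <86>
step 3: e3 pop() → 86 — stack <>
step 4: e4 push(26) — stack <26>
step 5: e5 push(80) — stack <26,80>
step 6: e6 push(56) — stack <26,80,56>

e1, e2, e3, e4, e5, e6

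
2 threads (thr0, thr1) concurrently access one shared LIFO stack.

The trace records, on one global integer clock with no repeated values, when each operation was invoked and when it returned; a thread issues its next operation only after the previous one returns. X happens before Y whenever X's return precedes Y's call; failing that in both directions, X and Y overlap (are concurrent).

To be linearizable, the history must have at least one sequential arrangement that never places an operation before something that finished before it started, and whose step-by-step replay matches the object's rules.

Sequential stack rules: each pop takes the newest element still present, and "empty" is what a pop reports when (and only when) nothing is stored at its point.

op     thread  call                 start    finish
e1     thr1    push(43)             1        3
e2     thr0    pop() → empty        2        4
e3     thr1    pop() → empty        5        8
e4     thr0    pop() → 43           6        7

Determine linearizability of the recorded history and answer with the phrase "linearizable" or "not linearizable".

linearizable

one valid linearization: e2, e1, e4, e3
step 1: e2 pop() → empty — stack <>
step 2: e1 push(43) — stack <43>
step 3: e4 pop() → 43 — stack <>
step 4: e3 pop() → empty — stack <>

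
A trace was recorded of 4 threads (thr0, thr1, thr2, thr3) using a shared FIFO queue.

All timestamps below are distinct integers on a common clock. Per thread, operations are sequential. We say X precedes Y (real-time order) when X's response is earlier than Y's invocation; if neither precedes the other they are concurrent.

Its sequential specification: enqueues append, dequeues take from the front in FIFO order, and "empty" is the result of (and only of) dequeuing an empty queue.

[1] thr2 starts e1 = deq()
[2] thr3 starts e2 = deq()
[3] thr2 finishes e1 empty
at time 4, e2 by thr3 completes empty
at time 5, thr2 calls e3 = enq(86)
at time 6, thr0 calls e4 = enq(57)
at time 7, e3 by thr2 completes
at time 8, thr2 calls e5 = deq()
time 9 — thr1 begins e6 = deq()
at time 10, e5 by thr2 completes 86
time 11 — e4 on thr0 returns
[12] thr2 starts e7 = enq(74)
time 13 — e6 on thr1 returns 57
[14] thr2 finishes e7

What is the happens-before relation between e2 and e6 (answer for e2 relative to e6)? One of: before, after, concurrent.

e2 spans [2,4], e6 spans [9,13]
resp(e2)=4 < inv(e6)=9

before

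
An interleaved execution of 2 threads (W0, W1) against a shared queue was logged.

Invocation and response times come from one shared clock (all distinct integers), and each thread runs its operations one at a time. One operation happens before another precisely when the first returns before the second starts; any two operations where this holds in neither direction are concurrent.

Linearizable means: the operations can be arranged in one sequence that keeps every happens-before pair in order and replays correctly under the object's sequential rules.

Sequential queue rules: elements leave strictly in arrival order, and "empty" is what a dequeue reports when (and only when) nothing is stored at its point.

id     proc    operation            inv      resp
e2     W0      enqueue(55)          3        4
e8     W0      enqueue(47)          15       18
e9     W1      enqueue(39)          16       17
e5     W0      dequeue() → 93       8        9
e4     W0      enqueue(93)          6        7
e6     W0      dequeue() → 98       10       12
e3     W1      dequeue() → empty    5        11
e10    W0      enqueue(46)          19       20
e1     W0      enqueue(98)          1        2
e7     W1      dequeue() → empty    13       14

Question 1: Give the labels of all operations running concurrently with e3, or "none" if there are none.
concurrent with e3 ([5,11]): every op whose interval crosses 5..11
e1 [1,2]: before
e2 [3,4]: before
e4 [6,7]: concurrent
e5 [8,9]: concurrent
e6 [10,12]: concurrent
e7 [13,14]: after
e8 [15,18]: after
e9 [16,17]: after
e10 [19,20]: after

e4, e5, e6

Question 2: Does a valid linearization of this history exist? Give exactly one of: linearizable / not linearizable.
events 1..8 are fine; event 9 — the response of e5 at time 9 — makes the prefix non-linearizable
exhaustive check: the 4 completed queue ops admit one real-time order; illegal
every completion of the 1 pending operation (e3) was checked; none linearizes
e.g. e1, e2, e4, e5 (pending dropped): illegal at step 4, since e5 dequeue() → 93 cannot apply there

not linearizable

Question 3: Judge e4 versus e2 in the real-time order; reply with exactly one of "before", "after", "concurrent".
e4 spans [6,7], e2 spans [3,4]
resp(e2)=4 < inv(e4)=6

after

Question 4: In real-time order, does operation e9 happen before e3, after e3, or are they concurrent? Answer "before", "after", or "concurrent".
e9 spans [16,17], e3 spans [5,11]
resp(e3)=11 < inv(e9)=16

after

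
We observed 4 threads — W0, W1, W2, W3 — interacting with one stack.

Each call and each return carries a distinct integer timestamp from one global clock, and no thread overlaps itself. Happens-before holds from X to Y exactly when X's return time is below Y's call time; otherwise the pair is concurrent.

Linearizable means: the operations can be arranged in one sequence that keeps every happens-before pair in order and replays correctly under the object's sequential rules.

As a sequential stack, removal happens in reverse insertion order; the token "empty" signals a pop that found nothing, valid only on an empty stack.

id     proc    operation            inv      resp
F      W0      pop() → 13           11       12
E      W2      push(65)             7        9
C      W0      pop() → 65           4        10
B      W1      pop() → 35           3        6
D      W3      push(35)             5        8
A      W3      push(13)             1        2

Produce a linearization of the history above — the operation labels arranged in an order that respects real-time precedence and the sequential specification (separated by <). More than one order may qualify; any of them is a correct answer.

A < D < B < E < C < F

step 1: A push(13) — stack <13>
step 2: D push(35) — stack <13,35>
step 3: B pop() → 35 — stack <13>
step 4: E push(65) — stack <13,65>
step 5: C pop() → 65 — stack <13>
step 6: F pop() → 13 — stack <>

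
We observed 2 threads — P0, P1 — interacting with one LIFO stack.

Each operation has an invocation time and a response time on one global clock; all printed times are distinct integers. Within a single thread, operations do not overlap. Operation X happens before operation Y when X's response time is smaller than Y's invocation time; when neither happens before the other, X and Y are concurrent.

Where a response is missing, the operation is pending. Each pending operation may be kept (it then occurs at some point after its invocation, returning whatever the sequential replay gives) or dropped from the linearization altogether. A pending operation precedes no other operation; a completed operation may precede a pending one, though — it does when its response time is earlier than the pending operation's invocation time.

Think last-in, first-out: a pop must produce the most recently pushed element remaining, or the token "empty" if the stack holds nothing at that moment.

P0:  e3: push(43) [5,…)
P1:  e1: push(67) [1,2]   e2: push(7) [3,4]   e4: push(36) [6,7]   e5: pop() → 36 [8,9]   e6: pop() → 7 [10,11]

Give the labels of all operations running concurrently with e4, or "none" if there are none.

e3

concurrent with e4 ([6,7]): every op whose interval crosses 6..7
e1 [1,2]: before
e2 [3,4]: before
e3 [5,…): concurrent
e5 [8,9]: after
e6 [10,11]: after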